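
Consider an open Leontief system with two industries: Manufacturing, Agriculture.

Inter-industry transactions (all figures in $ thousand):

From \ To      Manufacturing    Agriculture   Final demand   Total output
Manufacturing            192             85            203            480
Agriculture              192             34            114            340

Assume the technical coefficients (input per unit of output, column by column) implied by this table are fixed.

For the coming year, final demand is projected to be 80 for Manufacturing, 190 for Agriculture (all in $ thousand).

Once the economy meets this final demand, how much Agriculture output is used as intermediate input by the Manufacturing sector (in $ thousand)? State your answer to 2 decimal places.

z_AM = 108.64

Technical coefficients a_ij = z_ij / X_j:
  a_MM = 192/480 = 0.40, a_AM = 192/480 = 0.40
  a_MA = 85/340 = 0.25, a_AA = 34/340 = 0.10
I − A =
  [   0.60    -0.25]
  [  -0.40     0.90]
det(I−A) = (0.60)(0.90) − (-0.25)(-0.40) = 0.4400
adj(I−A) = [[0.90, 0.25], [0.40, 0.60]]
(I − A)⁻¹ = adj(I−A) / det(I−A) ≈
  [   2.0455     0.5682]
  [   0.9091     1.3636]
First solve x = (I − A)⁻¹ d = adj(I−A)·d / det(I−A); in particular x_M = (0.90·80 + 0.25·190) / 0.4400 = 119.50 / 0.4400 ≈ 271.5909.
Intermediate flow from A to M: z_AM = a_AM · x_M = 0.40 × 119.50 / 0.4400 = 47.80 / 0.4400 ≈ 108.64.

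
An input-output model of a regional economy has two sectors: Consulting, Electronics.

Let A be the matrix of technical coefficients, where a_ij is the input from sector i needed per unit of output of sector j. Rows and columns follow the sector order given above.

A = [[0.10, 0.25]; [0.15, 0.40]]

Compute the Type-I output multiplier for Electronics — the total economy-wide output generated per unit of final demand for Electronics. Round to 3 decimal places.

m_E = 2.289

I − A =
  [   0.90    -0.25]
  [  -0.15     0.60]
det(I−A) = (0.90)(0.60) − (-0.25)(-0.15) = 0.5025
adj(I−A) = [[0.60, 0.25], [0.15, 0.90]]
(I − A)⁻¹ = adj(I−A) / det(I−A) ≈
  [   1.1940     0.4975]
  [   0.2985     1.7910]
The output multiplier for sector j is the column-j sum of the Leontief inverse (I − A)⁻¹ = adj(I−A) / det(I−A).
Column E of adj(I−A): (0.25, 0.90); det(I−A) = 0.5025.
m_E = (0.25 + 0.90) / 0.5025 = 1.15 / 0.5025 ≈ 2.289.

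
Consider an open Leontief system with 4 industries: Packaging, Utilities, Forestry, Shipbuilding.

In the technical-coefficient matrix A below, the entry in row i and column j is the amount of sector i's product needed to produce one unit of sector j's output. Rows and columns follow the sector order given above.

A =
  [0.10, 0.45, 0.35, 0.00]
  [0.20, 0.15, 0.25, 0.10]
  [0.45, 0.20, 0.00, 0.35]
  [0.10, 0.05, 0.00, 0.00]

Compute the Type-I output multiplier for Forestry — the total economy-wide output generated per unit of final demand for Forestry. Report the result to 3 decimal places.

I − A =
  [   0.90    -0.45    -0.35     0.00]
  [  -0.20     0.85    -0.25    -0.10]
  [  -0.45    -0.20     1.00    -0.35]
  [  -0.10    -0.05     0.00     1.00]
Compute the cofactors C_ij = (−1)^(i+j)·(3×3 minor ij) of I−A; the adjugate is their transpose:
adj(I−A) = Cᵀ =
  [ 0.790625   0.526125   0.408250   0.195500]
  [ 0.331250   0.730250   0.298500   0.177500]
  [ 0.455500   0.414000   0.666000   0.274500]
  [ 0.095625   0.089125   0.055750   0.431500]
det(I−A) = Σ_j (I−A)_1j·C_1j = (0.90)(0.790625) + (-0.45)(0.331250) + (-0.35)(0.455500) + (0.00)(0.095625) = 0.403075
(I − A)⁻¹ = adj(I−A) / det(I−A) ≈
  [   1.9615     1.3053     1.0128     0.4850]
  [   0.8218     1.8117     0.7406     0.4404]
  [   1.1301     1.0271     1.6523     0.6810]
  [   0.2372     0.2211     0.1383     1.0705]
The output multiplier for sector j is the column-j sum of the Leontief inverse (I − A)⁻¹ = adj(I−A) / det(I−A).
Column 3 of adj(I−A): (0.408250, 0.298500, 0.666000, 0.055750); det(I−A) = 0.403075.
m_3 = (0.408250 + 0.298500 + 0.666000 + 0.055750) / 0.403075 = 1.4285 / 0.403075 ≈ 3.544.

m_3 = 3.544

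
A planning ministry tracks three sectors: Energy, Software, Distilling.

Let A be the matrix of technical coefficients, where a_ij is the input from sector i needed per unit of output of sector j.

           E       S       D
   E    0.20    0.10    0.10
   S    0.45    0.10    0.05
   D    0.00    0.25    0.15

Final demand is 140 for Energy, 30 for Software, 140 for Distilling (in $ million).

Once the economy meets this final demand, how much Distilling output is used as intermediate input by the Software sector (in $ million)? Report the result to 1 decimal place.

z_DS = 38.8

I − A =
  [   0.80    -0.10    -0.10]
  [  -0.45     0.90    -0.05]
  [   0.00    -0.25     0.85]
Cofactors of I−A, C_ij = (−1)^(i+j)·(minor ij) (rows/columns in the sector order above):
  C_11 = (0.90)(0.85) − (-0.05)(-0.25) = 0.7525
  C_12 = −[(-0.45)(0.85) − (-0.05)(0.00)] = 0.3825
  C_13 = (-0.45)(-0.25) − (0.90)(0.00) = 0.1125
  C_21 = −[(-0.10)(0.85) − (-0.10)(-0.25)] = 0.1100
  C_22 = (0.80)(0.85) − (-0.10)(0.00) = 0.6800
  C_23 = −[(0.80)(-0.25) − (-0.10)(0.00)] = 0.2000
  C_31 = (-0.10)(-0.05) − (-0.10)(0.90) = 0.0950
  C_32 = −[(0.80)(-0.05) − (-0.10)(-0.45)] = 0.0850
  C_33 = (0.80)(0.90) − (-0.10)(-0.45) = 0.6750
det(I−A) = Σ_j (I−A)_1j·C_1j = (0.80)(0.7525) + (-0.10)(0.3825) + (-0.10)(0.1125) = 0.5525
adj(I−A) = Cᵀ =
  [ 0.7525   0.1100   0.0950]
  [ 0.3825   0.6800   0.0850]
  [ 0.1125   0.2000   0.6750]
(I − A)⁻¹ = adj(I−A) / det(I−A) ≈
  [   1.3620     0.1991     0.1719]
  [   0.6923     1.2308     0.1538]
  [   0.2036     0.3620     1.2217]
First solve x = (I − A)⁻¹ d = adj(I−A)·d / det(I−A); in particular x_S = (0.3825·140 + 0.6800·30 + 0.0850·140) / 0.5525 = 85.85 / 0.5525 ≈ 155.385.
Intermediate flow from D to S: z_DS = a_DS · x_S = 0.25 × 85.85 / 0.5525 = 21.4625 / 0.5525 ≈ 38.8.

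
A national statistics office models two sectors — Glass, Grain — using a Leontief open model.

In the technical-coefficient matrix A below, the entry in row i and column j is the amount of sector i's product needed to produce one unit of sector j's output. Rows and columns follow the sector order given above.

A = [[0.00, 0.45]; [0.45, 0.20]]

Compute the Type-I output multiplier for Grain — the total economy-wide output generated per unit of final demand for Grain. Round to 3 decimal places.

m_2 = 2.427

I − A =
  [   1.00    -0.45]
  [  -0.45     0.80]
det(I−A) = (1.00)(0.80) − (-0.45)(-0.45) = 0.5975
adj(I−A) = [[0.80, 0.45], [0.45, 1.00]]
(I − A)⁻¹ = adj(I−A) / det(I−A) ≈
  [   1.3389     0.7531]
  [   0.7531     1.6736]
The output multiplier for sector j is the column-j sum of the Leontief inverse (I − A)⁻¹ = adj(I−A) / det(I−A).
Column 2 of adj(I−A): (0.45, 1.00); det(I−A) = 0.5975.
m_2 = (0.45 + 1.00) / 0.5975 = 1.45 / 0.5975 ≈ 2.427.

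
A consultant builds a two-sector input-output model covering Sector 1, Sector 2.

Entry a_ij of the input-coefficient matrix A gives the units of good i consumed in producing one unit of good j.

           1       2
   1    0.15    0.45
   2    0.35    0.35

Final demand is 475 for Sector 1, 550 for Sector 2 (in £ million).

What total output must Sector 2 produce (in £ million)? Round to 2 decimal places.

x_2 = 1604.43

I − A =
  [   0.85    -0.45]
  [  -0.35     0.65]
det(I−A) = (0.85)(0.65) − (-0.45)(-0.35) = 0.3950
adj(I−A) = [[0.65, 0.45], [0.35, 0.85]]
(I − A)⁻¹ = adj(I−A) / det(I−A) ≈
  [   1.6456     1.1392]
  [   0.8861     2.1519]
x = (I − A)⁻¹ d = adj(I−A)·d / det(I−A), with det(I−A) = 0.3950:
  x_1 = (0.65·475 + 0.45·550) / 0.3950 = 556.25 / 0.3950 ≈ 1408.23
  x_2 = (0.35·475 + 0.85·550) / 0.3950 = 633.75 / 0.3950 ≈ 1604.43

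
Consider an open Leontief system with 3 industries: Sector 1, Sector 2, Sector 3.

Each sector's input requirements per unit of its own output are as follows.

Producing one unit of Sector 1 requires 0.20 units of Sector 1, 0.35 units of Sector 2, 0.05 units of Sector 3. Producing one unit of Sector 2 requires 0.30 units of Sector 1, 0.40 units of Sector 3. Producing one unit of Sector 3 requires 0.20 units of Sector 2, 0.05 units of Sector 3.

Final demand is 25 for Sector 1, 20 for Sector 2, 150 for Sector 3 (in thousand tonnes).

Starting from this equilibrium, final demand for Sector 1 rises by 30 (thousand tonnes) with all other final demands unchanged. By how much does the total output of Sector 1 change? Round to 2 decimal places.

I − A =
  [   0.80    -0.30     0.00]
  [  -0.35     1.00    -0.20]
  [  -0.05    -0.40     0.95]
Cofactors of I−A, C_ij = (−1)^(i+j)·(minor ij) (rows/columns in the sector order above):
  C_11 = (1.00)(0.95) − (-0.20)(-0.40) = 0.8700
  C_12 = −[(-0.35)(0.95) − (-0.20)(-0.05)] = 0.3425
  C_13 = (-0.35)(-0.40) − (1.00)(-0.05) = 0.1900
  C_21 = −[(-0.30)(0.95) − (0.00)(-0.40)] = 0.2850
  C_22 = (0.80)(0.95) − (0.00)(-0.05) = 0.7600
  C_23 = −[(0.80)(-0.40) − (-0.30)(-0.05)] = 0.3350
  C_31 = (-0.30)(-0.20) − (0.00)(1.00) = 0.0600
  C_32 = −[(0.80)(-0.20) − (0.00)(-0.35)] = 0.1600
  C_33 = (0.80)(1.00) − (-0.30)(-0.35) = 0.6950
det(I−A) = Σ_j (I−A)_1j·C_1j = (0.80)(0.8700) + (-0.30)(0.3425) + (0.00)(0.1900) = 0.59325
adj(I−A) = Cᵀ =
  [ 0.8700   0.2850   0.0600]
  [ 0.3425   0.7600   0.1600]
  [ 0.1900   0.3350   0.6950]
(I − A)⁻¹ = adj(I−A) / det(I−A) ≈
  [   1.4665     0.4804     0.1011]
  [   0.5773     1.2811     0.2697]
  [   0.3203     0.5647     1.1715]
Δx = (I − A)⁻¹ Δd with Δd having +30 in the Sector 1 component and 0 elsewhere.
So Δx_1 = L_11 · (+30), where L_11 = adj(I−A)_11 / det(I−A) = 0.8700 / 0.59325.
Δx_1 = 0.8700 × (+30) / 0.59325 = 26.10 / 0.59325 ≈ 43.99.

Δx_1 = 43.99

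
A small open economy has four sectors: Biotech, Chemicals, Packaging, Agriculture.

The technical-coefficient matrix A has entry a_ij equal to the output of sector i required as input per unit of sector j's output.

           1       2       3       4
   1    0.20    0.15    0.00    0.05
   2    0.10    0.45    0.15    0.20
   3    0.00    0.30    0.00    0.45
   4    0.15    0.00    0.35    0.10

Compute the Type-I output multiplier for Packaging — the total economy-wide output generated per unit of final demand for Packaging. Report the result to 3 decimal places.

m_3 = 2.855

I − A =
  [   0.80    -0.15     0.00    -0.05]
  [  -0.10     0.55    -0.15    -0.20]
  [   0.00    -0.30     1.00    -0.45]
  [  -0.15     0.00    -0.35     0.90]
Compute the cofactors C_ij = (−1)^(i+j)·(3×3 minor ij) of I−A; the adjugate is their transpose:
adj(I−A) = Cᵀ =
  [ 0.346875   0.116625   0.040375   0.065375]
  [ 0.114375   0.586500   0.164625   0.219000]
  [ 0.073125   0.223875   0.373875   0.240750]
  [ 0.086250   0.106500   0.152125   0.389000]
det(I−A) = Σ_j (I−A)_1j·C_1j = (0.80)(0.346875) + (-0.15)(0.114375) + (0.00)(0.073125) + (-0.05)(0.086250) = 0.25603125
(I − A)⁻¹ = adj(I−A) / det(I−A) ≈
  [   1.3548     0.4555     0.1577     0.2553]
  [   0.4467     2.2907     0.6430     0.8554]
  [   0.2856     0.8744     1.4603     0.9403]
  [   0.3369     0.4160     0.5942     1.5193]
The output multiplier for sector j is the column-j sum of the Leontief inverse (I − A)⁻¹ = adj(I−A) / det(I−A).
Column 3 of adj(I−A): (0.040375, 0.164625, 0.373875, 0.152125); det(I−A) = 0.25603125.
m_3 = (0.040375 + 0.164625 + 0.373875 + 0.152125) / 0.25603125 = 0.731 / 0.25603125 ≈ 2.855.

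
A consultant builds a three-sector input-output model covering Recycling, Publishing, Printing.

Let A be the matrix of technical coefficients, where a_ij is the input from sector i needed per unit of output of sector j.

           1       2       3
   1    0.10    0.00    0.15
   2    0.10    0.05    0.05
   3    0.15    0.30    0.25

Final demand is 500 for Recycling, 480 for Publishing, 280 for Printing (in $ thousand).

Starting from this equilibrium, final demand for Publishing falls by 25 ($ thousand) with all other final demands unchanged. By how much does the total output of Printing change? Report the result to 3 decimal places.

Δx_3 = -11.215

I − A =
  [   0.90     0.00    -0.15]
  [  -0.10     0.95    -0.05]
  [  -0.15    -0.30     0.75]
Cofactors of I−A, C_ij = (−1)^(i+j)·(minor ij) (rows/columns in the sector order above):
  C_11 = (0.95)(0.75) − (-0.05)(-0.30) = 0.6975
  C_12 = −[(-0.10)(0.75) − (-0.05)(-0.15)] = 0.0825
  C_13 = (-0.10)(-0.30) − (0.95)(-0.15) = 0.1725
  C_21 = −[(0.00)(0.75) − (-0.15)(-0.30)] = 0.0450
  C_22 = (0.90)(0.75) − (-0.15)(-0.15) = 0.6525
  C_23 = −[(0.90)(-0.30) − (0.00)(-0.15)] = 0.2700
  C_31 = (0.00)(-0.05) − (-0.15)(0.95) = 0.1425
  C_32 = −[(0.90)(-0.05) − (-0.15)(-0.10)] = 0.0600
  C_33 = (0.90)(0.95) − (0.00)(-0.10) = 0.8550
det(I−A) = Σ_j (I−A)_1j·C_1j = (0.90)(0.6975) + (0.00)(0.0825) + (-0.15)(0.1725) = 0.601875
adj(I−A) = Cᵀ =
  [ 0.6975   0.0450   0.1425]
  [ 0.0825   0.6525   0.0600]
  [ 0.1725   0.2700   0.8550]
(I − A)⁻¹ = adj(I−A) / det(I−A) ≈
  [   1.1589     0.0748     0.2368]
  [   0.1371     1.0841     0.0997]
  [   0.2866     0.4486     1.4206]
Δx = (I − A)⁻¹ Δd with Δd having -25 in the Publishing component and 0 elsewhere.
So Δx_3 = L_32 · (-25), where L_32 = adj(I−A)_32 / det(I−A) = 0.2700 / 0.601875.
Δx_3 = 0.2700 × (-25) / 0.601875 = -6.75 / 0.601875 ≈ -11.215.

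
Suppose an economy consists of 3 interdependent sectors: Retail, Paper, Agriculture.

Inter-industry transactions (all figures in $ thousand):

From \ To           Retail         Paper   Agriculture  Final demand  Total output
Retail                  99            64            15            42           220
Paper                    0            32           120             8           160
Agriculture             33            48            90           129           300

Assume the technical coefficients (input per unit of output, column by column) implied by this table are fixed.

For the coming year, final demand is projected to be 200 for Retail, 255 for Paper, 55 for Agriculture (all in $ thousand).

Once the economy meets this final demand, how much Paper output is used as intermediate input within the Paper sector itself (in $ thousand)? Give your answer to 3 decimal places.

Technical coefficients a_ij = z_ij / X_j:
  a_RR = 99/220 = 0.45, a_PR = 0/220 = 0.00, a_AR = 33/220 = 0.15
  a_RP = 64/160 = 0.40, a_PP = 32/160 = 0.20, a_AP = 48/160 = 0.30
  a_RA = 15/300 = 0.05, a_PA = 120/300 = 0.40, a_AA = 90/300 = 0.30
I − A =
  [   0.55    -0.40    -0.05]
  [   0.00     0.80    -0.40]
  [  -0.15    -0.30     0.70]
Cofactors of I−A, C_ij = (−1)^(i+j)·(minor ij) (rows/columns in the sector order above):
  C_11 = (0.80)(0.70) − (-0.40)(-0.30) = 0.4400
  C_12 = −[(0.00)(0.70) − (-0.40)(-0.15)] = 0.0600
  C_13 = (0.00)(-0.30) − (0.80)(-0.15) = 0.1200
  C_21 = −[(-0.40)(0.70) − (-0.05)(-0.30)] = 0.2950
  C_22 = (0.55)(0.70) − (-0.05)(-0.15) = 0.3775
  C_23 = −[(0.55)(-0.30) − (-0.40)(-0.15)] = 0.2250
  C_31 = (-0.40)(-0.40) − (-0.05)(0.80) = 0.2000
  C_32 = −[(0.55)(-0.40) − (-0.05)(0.00)] = 0.2200
  C_33 = (0.55)(0.80) − (-0.40)(0.00) = 0.4400
det(I−A) = Σ_j (I−A)_1j·C_1j = (0.55)(0.4400) + (-0.40)(0.0600) + (-0.05)(0.1200) = 0.2120
adj(I−A) = Cᵀ =
  [ 0.4400   0.2950   0.2000]
  [ 0.0600   0.3775   0.2200]
  [ 0.1200   0.2250   0.4400]
(I − A)⁻¹ = adj(I−A) / det(I−A) ≈
  [   2.0755     1.3915     0.9434]
  [   0.2830     1.7807     1.0377]
  [   0.5660     1.0613     2.0755]
First solve x = (I − A)⁻¹ d = adj(I−A)·d / det(I−A); in particular x_P = (0.0600·200 + 0.3775·255 + 0.2200·55) / 0.2120 = 120.3625 / 0.2120 ≈ 567.74764.
Intermediate flow from P to P: z_PP = a_PP · x_P = 0.20 × 120.3625 / 0.2120 = 24.0725 / 0.2120 ≈ 113.550.

z_PP = 113.550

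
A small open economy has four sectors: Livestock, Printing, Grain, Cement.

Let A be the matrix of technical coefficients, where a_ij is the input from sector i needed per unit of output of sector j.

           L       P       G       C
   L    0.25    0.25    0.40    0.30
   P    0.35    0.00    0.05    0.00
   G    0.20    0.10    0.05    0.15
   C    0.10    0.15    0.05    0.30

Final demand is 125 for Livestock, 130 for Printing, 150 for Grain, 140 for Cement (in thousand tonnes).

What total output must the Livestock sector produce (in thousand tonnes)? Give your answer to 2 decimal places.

x_L = 674.76

I − A =
  [   0.75    -0.25    -0.40    -0.30]
  [  -0.35     1.00    -0.05     0.00]
  [  -0.20    -0.10     0.95    -0.15]
  [  -0.10    -0.15    -0.05     0.70]
Compute the cofactors C_ij = (−1)^(i+j)·(3×3 minor ij) of I−A; the adjugate is their transpose:
adj(I−A) = Cᵀ =
  [ 0.652875   0.245625   0.306000   0.345375]
  [ 0.237875   0.399625   0.128000   0.129375]
  [ 0.187375   0.114125   0.418000   0.169875]
  [ 0.157625   0.128875   0.101000   0.529125]
det(I−A) = Σ_j (I−A)_1j·C_1j = (0.75)(0.652875) + (-0.25)(0.237875) + (-0.40)(0.187375) + (-0.30)(0.157625) = 0.30795
(I − A)⁻¹ = adj(I−A) / det(I−A) ≈
  [   2.1201     0.7976     0.9937     1.1215]
  [   0.7724     1.2977     0.4157     0.4201]
  [   0.6085     0.3706     1.3574     0.5516]
  [   0.5119     0.4185     0.3280     1.7182]
x = (I − A)⁻¹ d = adj(I−A)·d / det(I−A), with det(I−A) = 0.30795:
  x_L = (0.652875·125 + 0.245625·130 + 0.306000·150 + 0.345375·140) / 0.30795 = 207.793125 / 0.30795 ≈ 674.76
  x_P = (0.237875·125 + 0.399625·130 + 0.128000·150 + 0.129375·140) / 0.30795 = 118.998125 / 0.30795 ≈ 386.42
  x_G = (0.187375·125 + 0.114125·130 + 0.418000·150 + 0.169875·140) / 0.30795 = 124.740625 / 0.30795 ≈ 405.07
  x_C = (0.157625·125 + 0.128875·130 + 0.101000·150 + 0.529125·140) / 0.30795 = 125.684375 / 0.30795 ≈ 408.13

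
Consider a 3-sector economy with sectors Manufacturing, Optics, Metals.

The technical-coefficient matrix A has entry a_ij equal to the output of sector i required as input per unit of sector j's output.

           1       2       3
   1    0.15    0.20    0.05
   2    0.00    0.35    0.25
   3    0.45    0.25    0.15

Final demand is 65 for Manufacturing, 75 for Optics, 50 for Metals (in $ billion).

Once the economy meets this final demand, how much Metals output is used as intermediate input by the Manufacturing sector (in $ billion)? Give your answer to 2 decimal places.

I − A =
  [   0.85    -0.20    -0.05]
  [   0.00     0.65    -0.25]
  [  -0.45    -0.25     0.85]
Cofactors of I−A, C_ij = (−1)^(i+j)·(minor ij) (rows/columns in the sector order above):
  C_11 = (0.65)(0.85) − (-0.25)(-0.25) = 0.4900
  C_12 = −[(0.00)(0.85) − (-0.25)(-0.45)] = 0.1125
  C_13 = (0.00)(-0.25) − (0.65)(-0.45) = 0.2925
  C_21 = −[(-0.20)(0.85) − (-0.05)(-0.25)] = 0.1825
  C_22 = (0.85)(0.85) − (-0.05)(-0.45) = 0.7000
  C_23 = −[(0.85)(-0.25) − (-0.20)(-0.45)] = 0.3025
  C_31 = (-0.20)(-0.25) − (-0.05)(0.65) = 0.0825
  C_32 = −[(0.85)(-0.25) − (-0.05)(0.00)] = 0.2125
  C_33 = (0.85)(0.65) − (-0.20)(0.00) = 0.5525
det(I−A) = Σ_j (I−A)_1j·C_1j = (0.85)(0.4900) + (-0.20)(0.1125) + (-0.05)(0.2925) = 0.379375
adj(I−A) = Cᵀ =
  [ 0.4900   0.1825   0.0825]
  [ 0.1125   0.7000   0.2125]
  [ 0.2925   0.3025   0.5525]
(I − A)⁻¹ = adj(I−A) / det(I−A) ≈
  [   1.2916     0.4811     0.2175]
  [   0.2965     1.8451     0.5601]
  [   0.7710     0.7974     1.4563]
First solve x = (I − A)⁻¹ d = adj(I−A)·d / det(I−A); in particular x_1 = (0.4900·65 + 0.1825·75 + 0.0825·50) / 0.379375 = 49.6625 / 0.379375 ≈ 130.9061.
Intermediate flow from 3 to 1: z_31 = a_31 · x_1 = 0.45 × 49.6625 / 0.379375 = 22.348125 / 0.379375 ≈ 58.91.

z_31 = 58.91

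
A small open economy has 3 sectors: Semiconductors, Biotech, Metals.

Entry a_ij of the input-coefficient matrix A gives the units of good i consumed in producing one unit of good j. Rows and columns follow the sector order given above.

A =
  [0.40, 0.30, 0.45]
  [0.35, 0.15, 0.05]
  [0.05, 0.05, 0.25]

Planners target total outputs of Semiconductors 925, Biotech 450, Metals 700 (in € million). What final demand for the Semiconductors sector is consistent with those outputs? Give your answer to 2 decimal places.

d_S = 105.00

I − A =
  [   0.60    -0.30    -0.45]
  [  -0.35     0.85    -0.05]
  [  -0.05    -0.05     0.75]
d = (I − A) x:
  d_S = (+0.60)·925 + (-0.30)·450 + (-0.45)·700 = 105.00
  d_B = (-0.35)·925 + (+0.85)·450 + (-0.05)·700 = 23.75
  d_M = (-0.05)·925 + (-0.05)·450 + (+0.75)·700 = 456.25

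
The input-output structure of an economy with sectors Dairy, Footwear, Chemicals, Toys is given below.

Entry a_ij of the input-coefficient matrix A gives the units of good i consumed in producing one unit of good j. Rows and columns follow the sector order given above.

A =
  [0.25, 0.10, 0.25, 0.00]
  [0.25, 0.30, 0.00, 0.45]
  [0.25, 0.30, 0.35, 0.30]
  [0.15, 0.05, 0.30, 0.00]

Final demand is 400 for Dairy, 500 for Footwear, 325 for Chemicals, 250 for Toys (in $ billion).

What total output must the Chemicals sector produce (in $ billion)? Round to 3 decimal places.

I − A =
  [   0.75    -0.10    -0.25     0.00]
  [  -0.25     0.70     0.00    -0.45]
  [  -0.25    -0.30     0.65    -0.30]
  [  -0.15    -0.05    -0.30     1.00]
Compute the cofactors C_ij = (−1)^(i+j)·(3×3 minor ij) of I−A; the adjugate is their transpose:
adj(I−A) = Cᵀ =
  [ 0.336875   0.134750   0.182875   0.115500]
  [ 0.217625   0.346250   0.180625   0.210000]
  [ 0.299875   0.265750   0.476375   0.262500]
  [ 0.151375   0.117250   0.179375   0.262500]
det(I−A) = Σ_j (I−A)_1j·C_1j = (0.75)(0.336875) + (-0.10)(0.217625) + (-0.25)(0.299875) + (0.00)(0.151375) = 0.155925
(I − A)⁻¹ = adj(I−A) / det(I−A) ≈
  [   2.1605     0.8642     1.1728     0.7407]
  [   1.3957     2.2206     1.1584     1.3468]
  [   1.9232     1.7043     3.0552     1.6835]
  [   0.9708     0.7520     1.1504     1.6835]
x = (I − A)⁻¹ d = adj(I−A)·d / det(I−A), with det(I−A) = 0.155925:
  x_1 = (0.336875·400 + 0.134750·500 + 0.182875·325 + 0.115500·250) / 0.155925 = 290.434375 / 0.155925 ≈ 1862.654
  x_2 = (0.217625·400 + 0.346250·500 + 0.180625·325 + 0.210000·250) / 0.155925 = 371.378125 / 0.155925 ≈ 2381.774
  x_3 = (0.299875·400 + 0.265750·500 + 0.476375·325 + 0.262500·250) / 0.155925 = 473.271875 / 0.155925 ≈ 3035.253
  x_4 = (0.151375·400 + 0.117250·500 + 0.179375·325 + 0.262500·250) / 0.155925 = 243.096875 / 0.155925 ≈ 1559.063

x_3 = 3035.253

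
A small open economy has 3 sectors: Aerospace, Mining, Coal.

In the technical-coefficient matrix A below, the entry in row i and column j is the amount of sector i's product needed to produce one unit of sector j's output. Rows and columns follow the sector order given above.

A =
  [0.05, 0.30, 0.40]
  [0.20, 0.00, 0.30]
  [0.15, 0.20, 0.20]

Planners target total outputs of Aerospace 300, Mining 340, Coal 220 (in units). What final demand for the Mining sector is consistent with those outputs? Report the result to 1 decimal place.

I − A =
  [   0.95    -0.30    -0.40]
  [  -0.20     1.00    -0.30]
  [  -0.15    -0.20     0.80]
d = (I − A) x:
  d_1 = (+0.95)·300 + (-0.30)·340 + (-0.40)·220 = 95.0
  d_2 = (-0.20)·300 + (+1.00)·340 + (-0.30)·220 = 214.0
  d_3 = (-0.15)·300 + (-0.20)·340 + (+0.80)·220 = 63.0

d_2 = 214.0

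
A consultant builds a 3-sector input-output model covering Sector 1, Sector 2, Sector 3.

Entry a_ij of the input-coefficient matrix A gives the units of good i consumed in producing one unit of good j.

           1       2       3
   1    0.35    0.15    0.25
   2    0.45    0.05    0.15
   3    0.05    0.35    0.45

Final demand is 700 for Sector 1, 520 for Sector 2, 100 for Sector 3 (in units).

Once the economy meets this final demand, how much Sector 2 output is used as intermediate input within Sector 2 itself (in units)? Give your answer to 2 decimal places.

z_22 = 87.71

I − A =
  [   0.65    -0.15    -0.25]
  [  -0.45     0.95    -0.15]
  [  -0.05    -0.35     0.55]
Cofactors of I−A, C_ij = (−1)^(i+j)·(minor ij) (rows/columns in the sector order above):
  C_11 = (0.95)(0.55) − (-0.15)(-0.35) = 0.4700
  C_12 = −[(-0.45)(0.55) − (-0.15)(-0.05)] = 0.2550
  C_13 = (-0.45)(-0.35) − (0.95)(-0.05) = 0.2050
  C_21 = −[(-0.15)(0.55) − (-0.25)(-0.35)] = 0.1700
  C_22 = (0.65)(0.55) − (-0.25)(-0.05) = 0.3450
  C_23 = −[(0.65)(-0.35) − (-0.15)(-0.05)] = 0.2350
  C_31 = (-0.15)(-0.15) − (-0.25)(0.95) = 0.2600
  C_32 = −[(0.65)(-0.15) − (-0.25)(-0.45)] = 0.2100
  C_33 = (0.65)(0.95) − (-0.15)(-0.45) = 0.5500
det(I−A) = Σ_j (I−A)_1j·C_1j = (0.65)(0.4700) + (-0.15)(0.2550) + (-0.25)(0.2050) = 0.2160
adj(I−A) = Cᵀ =
  [ 0.4700   0.1700   0.2600]
  [ 0.2550   0.3450   0.2100]
  [ 0.2050   0.2350   0.5500]
(I − A)⁻¹ = adj(I−A) / det(I−A) ≈
  [   2.1759     0.7870     1.2037]
  [   1.1806     1.5972     0.9722]
  [   0.9491     1.0880     2.5463]
First solve x = (I − A)⁻¹ d = adj(I−A)·d / det(I−A); in particular x_2 = (0.2550·700 + 0.3450·520 + 0.2100·100) / 0.2160 = 378.90 / 0.2160 ≈ 1754.1667.
Intermediate flow from 2 to 2: z_22 = a_22 · x_2 = 0.05 × 378.90 / 0.2160 = 18.945 / 0.2160 ≈ 87.71.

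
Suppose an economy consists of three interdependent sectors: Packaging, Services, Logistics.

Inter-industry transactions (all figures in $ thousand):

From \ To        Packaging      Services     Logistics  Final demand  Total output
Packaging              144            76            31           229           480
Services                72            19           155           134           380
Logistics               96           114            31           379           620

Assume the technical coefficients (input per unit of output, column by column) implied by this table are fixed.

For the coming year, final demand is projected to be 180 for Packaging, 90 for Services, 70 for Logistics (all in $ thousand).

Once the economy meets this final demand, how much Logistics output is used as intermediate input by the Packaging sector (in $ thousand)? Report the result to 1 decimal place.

Technical coefficients a_ij = z_ij / X_j:
  a_11 = 144/480 = 0.30, a_21 = 72/480 = 0.15, a_31 = 96/480 = 0.20
  a_12 = 76/380 = 0.20, a_22 = 19/380 = 0.05, a_32 = 114/380 = 0.30
  a_13 = 31/620 = 0.05, a_23 = 155/620 = 0.25, a_33 = 31/620 = 0.05
I − A =
  [   0.70    -0.20    -0.05]
  [  -0.15     0.95    -0.25]
  [  -0.20    -0.30     0.95]
Cofactors of I−A, C_ij = (−1)^(i+j)·(minor ij) (rows/columns in the sector order above):
  C_11 = (0.95)(0.95) − (-0.25)(-0.30) = 0.8275
  C_12 = −[(-0.15)(0.95) − (-0.25)(-0.20)] = 0.1925
  C_13 = (-0.15)(-0.30) − (0.95)(-0.20) = 0.2350
  C_21 = −[(-0.20)(0.95) − (-0.05)(-0.30)] = 0.2050
  C_22 = (0.70)(0.95) − (-0.05)(-0.20) = 0.6550
  C_23 = −[(0.70)(-0.30) − (-0.20)(-0.20)] = 0.2500
  C_31 = (-0.20)(-0.25) − (-0.05)(0.95) = 0.0975
  C_32 = −[(0.70)(-0.25) − (-0.05)(-0.15)] = 0.1825
  C_33 = (0.70)(0.95) − (-0.20)(-0.15) = 0.6350
det(I−A) = Σ_j (I−A)_1j·C_1j = (0.70)(0.8275) + (-0.20)(0.1925) + (-0.05)(0.2350) = 0.5290
adj(I−A) = Cᵀ =
  [ 0.8275   0.2050   0.0975]
  [ 0.1925   0.6550   0.1825]
  [ 0.2350   0.2500   0.6350]
(I − A)⁻¹ = adj(I−A) / det(I−A) ≈
  [   1.5643     0.3875     0.1843]
  [   0.3639     1.2382     0.3450]
  [   0.4442     0.4726     1.2004]
First solve x = (I − A)⁻¹ d = adj(I−A)·d / det(I−A); in particular x_1 = (0.8275·180 + 0.2050·90 + 0.0975·70) / 0.5290 = 174.225 / 0.5290 ≈ 329.348.
Intermediate flow from 3 to 1: z_31 = a_31 · x_1 = 0.20 × 174.225 / 0.5290 = 34.845 / 0.5290 ≈ 65.9.

z_31 = 65.9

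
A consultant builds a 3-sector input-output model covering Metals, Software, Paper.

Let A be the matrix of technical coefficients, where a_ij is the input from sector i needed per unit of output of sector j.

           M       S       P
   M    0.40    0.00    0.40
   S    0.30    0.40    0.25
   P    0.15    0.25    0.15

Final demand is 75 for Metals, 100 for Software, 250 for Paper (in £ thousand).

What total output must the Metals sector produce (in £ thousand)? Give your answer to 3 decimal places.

I − A =
  [   0.60     0.00    -0.40]
  [  -0.30     0.60    -0.25]
  [  -0.15    -0.25     0.85]
Cofactors of I−A, C_ij = (−1)^(i+j)·(minor ij) (rows/columns in the sector order above):
  C_11 = (0.60)(0.85) − (-0.25)(-0.25) = 0.4475
  C_12 = −[(-0.30)(0.85) − (-0.25)(-0.15)] = 0.2925
  C_13 = (-0.30)(-0.25) − (0.60)(-0.15) = 0.1650
  C_21 = −[(0.00)(0.85) − (-0.40)(-0.25)] = 0.1000
  C_22 = (0.60)(0.85) − (-0.40)(-0.15) = 0.4500
  C_23 = −[(0.60)(-0.25) − (0.00)(-0.15)] = 0.1500
  C_31 = (0.00)(-0.25) − (-0.40)(0.60) = 0.2400
  C_32 = −[(0.60)(-0.25) − (-0.40)(-0.30)] = 0.2700
  C_33 = (0.60)(0.60) − (0.00)(-0.30) = 0.3600
det(I−A) = Σ_j (I−A)_1j·C_1j = (0.60)(0.4475) + (0.00)(0.2925) + (-0.40)(0.1650) = 0.2025
adj(I−A) = Cᵀ =
  [ 0.4475   0.1000   0.2400]
  [ 0.2925   0.4500   0.2700]
  [ 0.1650   0.1500   0.3600]
(I − A)⁻¹ = adj(I−A) / det(I−A) ≈
  [   2.2099     0.4938     1.1852]
  [   1.4444     2.2222     1.3333]
  [   0.8148     0.7407     1.7778]
x = (I − A)⁻¹ d = adj(I−A)·d / det(I−A), with det(I−A) = 0.2025:
  x_M = (0.4475·75 + 0.1000·100 + 0.2400·250) / 0.2025 = 103.5625 / 0.2025 ≈ 511.420
  x_S = (0.2925·75 + 0.4500·100 + 0.2700·250) / 0.2025 = 134.4375 / 0.2025 ≈ 663.889
  x_P = (0.1650·75 + 0.1500·100 + 0.3600·250) / 0.2025 = 117.375 / 0.2025 ≈ 579.630

x_M = 511.420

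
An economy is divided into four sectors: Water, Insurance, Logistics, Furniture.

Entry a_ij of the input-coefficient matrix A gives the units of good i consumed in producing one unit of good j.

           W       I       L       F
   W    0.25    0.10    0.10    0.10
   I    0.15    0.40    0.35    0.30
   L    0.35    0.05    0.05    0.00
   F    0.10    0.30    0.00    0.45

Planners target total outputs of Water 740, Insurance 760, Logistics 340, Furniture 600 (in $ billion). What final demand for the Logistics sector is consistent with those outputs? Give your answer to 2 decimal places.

I − A =
  [   0.75    -0.10    -0.10    -0.10]
  [  -0.15     0.60    -0.35    -0.30]
  [  -0.35    -0.05     0.95     0.00]
  [  -0.10    -0.30     0.00     0.55]
d = (I − A) x:
  d_W = (+0.75)·740 + (-0.10)·760 + (-0.10)·340 + (-0.10)·600 = 385.00
  d_I = (-0.15)·740 + (+0.60)·760 + (-0.35)·340 + (-0.30)·600 = 46.00
  d_L = (-0.35)·740 + (-0.05)·760 + (+0.95)·340 + (+0.00)·600 = 26.00
  d_F = (-0.10)·740 + (-0.30)·760 + (+0.00)·340 + (+0.55)·600 = 28.00

d_L = 26.00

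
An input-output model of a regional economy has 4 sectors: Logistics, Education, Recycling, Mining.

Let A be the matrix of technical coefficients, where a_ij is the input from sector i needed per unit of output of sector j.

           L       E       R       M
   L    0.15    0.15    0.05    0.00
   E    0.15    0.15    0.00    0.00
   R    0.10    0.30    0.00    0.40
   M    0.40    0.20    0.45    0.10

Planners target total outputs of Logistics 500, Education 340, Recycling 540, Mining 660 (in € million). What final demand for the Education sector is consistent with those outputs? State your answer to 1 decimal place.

I − A =
  [   0.85    -0.15    -0.05     0.00]
  [  -0.15     0.85     0.00     0.00]
  [  -0.10    -0.30     1.00    -0.40]
  [  -0.40    -0.20    -0.45     0.90]
d = (I − A) x:
  d_L = (+0.85)·500 + (-0.15)·340 + (-0.05)·540 + (+0.00)·660 = 347.0
  d_E = (-0.15)·500 + (+0.85)·340 + (+0.00)·540 + (+0.00)·660 = 214.0
  d_R = (-0.10)·500 + (-0.30)·340 + (+1.00)·540 + (-0.40)·660 = 124.0
  d_M = (-0.40)·500 + (-0.20)·340 + (-0.45)·540 + (+0.90)·660 = 83.0

d_E = 214.0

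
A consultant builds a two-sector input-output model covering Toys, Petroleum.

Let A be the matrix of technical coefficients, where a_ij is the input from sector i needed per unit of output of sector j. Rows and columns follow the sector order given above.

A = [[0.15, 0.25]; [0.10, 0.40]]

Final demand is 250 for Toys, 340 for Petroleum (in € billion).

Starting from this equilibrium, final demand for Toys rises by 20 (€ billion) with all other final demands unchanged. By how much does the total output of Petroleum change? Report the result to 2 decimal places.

Δx_2 = 4.12

I − A =
  [   0.85    -0.25]
  [  -0.10     0.60]
det(I−A) = (0.85)(0.60) − (-0.25)(-0.10) = 0.4850
adj(I−A) = [[0.60, 0.25], [0.10, 0.85]]
(I − A)⁻¹ = adj(I−A) / det(I−A) ≈
  [   1.2371     0.5155]
  [   0.2062     1.7526]
Δx = (I − A)⁻¹ Δd with Δd having +20 in the Toys component and 0 elsewhere.
So Δx_2 = L_21 · (+20), where L_21 = adj(I−A)_21 / det(I−A) = 0.10 / 0.4850.
Δx_2 = 0.10 × (+20) / 0.4850 = 2.00 / 0.4850 ≈ 4.12.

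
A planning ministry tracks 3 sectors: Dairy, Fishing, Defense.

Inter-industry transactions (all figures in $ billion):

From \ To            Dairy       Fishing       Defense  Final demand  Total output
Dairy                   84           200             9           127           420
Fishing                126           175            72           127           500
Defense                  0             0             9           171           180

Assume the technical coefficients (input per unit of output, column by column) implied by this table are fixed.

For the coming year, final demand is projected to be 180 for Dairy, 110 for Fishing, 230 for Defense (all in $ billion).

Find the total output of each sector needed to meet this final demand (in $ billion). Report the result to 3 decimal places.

x_1 = 519.013, x_2 = 557.763, x_3 = 242.105

Technical coefficients a_ij = z_ij / X_j:
  a_11 = 84/420 = 0.20, a_21 = 126/420 = 0.30, a_31 = 0/420 = 0.00
  a_12 = 200/500 = 0.40, a_22 = 175/500 = 0.35, a_32 = 0/500 = 0.00
  a_13 = 9/180 = 0.05, a_23 = 72/180 = 0.40, a_33 = 9/180 = 0.05
I − A =
  [   0.80    -0.40    -0.05]
  [  -0.30     0.65    -0.40]
  [   0.00     0.00     0.95]
Cofactors of I−A, C_ij = (−1)^(i+j)·(minor ij) (rows/columns in the sector order above):
  C_11 = (0.65)(0.95) − (-0.40)(0.00) = 0.6175
  C_12 = −[(-0.30)(0.95) − (-0.40)(0.00)] = 0.2850
  C_13 = (-0.30)(0.00) − (0.65)(0.00) = 0.0000
  C_21 = −[(-0.40)(0.95) − (-0.05)(0.00)] = 0.3800
  C_22 = (0.80)(0.95) − (-0.05)(0.00) = 0.7600
  C_23 = −[(0.80)(0.00) − (-0.40)(0.00)] = 0.0000
  C_31 = (-0.40)(-0.40) − (-0.05)(0.65) = 0.1925
  C_32 = −[(0.80)(-0.40) − (-0.05)(-0.30)] = 0.3350
  C_33 = (0.80)(0.65) − (-0.40)(-0.30) = 0.4000
det(I−A) = Σ_j (I−A)_1j·C_1j = (0.80)(0.6175) + (-0.40)(0.2850) + (-0.05)(0.0000) = 0.3800
adj(I−A) = Cᵀ =
  [ 0.6175   0.3800   0.1925]
  [ 0.2850   0.7600   0.3350]
  [ 0.0000   0.0000   0.4000]
(I − A)⁻¹ = adj(I−A) / det(I−A) ≈
  [   1.6250     1.0000     0.5066]
  [   0.7500     2.0000     0.8816]
  [   0.0000     0.0000     1.0526]
x = (I − A)⁻¹ d = adj(I−A)·d / det(I−A), with det(I−A) = 0.3800:
  x_1 = (0.6175·180 + 0.3800·110 + 0.1925·230) / 0.3800 = 197.225 / 0.3800 ≈ 519.013
  x_2 = (0.2850·180 + 0.7600·110 + 0.3350·230) / 0.3800 = 211.95 / 0.3800 ≈ 557.763
  x_3 = (0.0000·180 + 0.0000·110 + 0.4000·230) / 0.3800 = 92.00 / 0.3800 ≈ 242.105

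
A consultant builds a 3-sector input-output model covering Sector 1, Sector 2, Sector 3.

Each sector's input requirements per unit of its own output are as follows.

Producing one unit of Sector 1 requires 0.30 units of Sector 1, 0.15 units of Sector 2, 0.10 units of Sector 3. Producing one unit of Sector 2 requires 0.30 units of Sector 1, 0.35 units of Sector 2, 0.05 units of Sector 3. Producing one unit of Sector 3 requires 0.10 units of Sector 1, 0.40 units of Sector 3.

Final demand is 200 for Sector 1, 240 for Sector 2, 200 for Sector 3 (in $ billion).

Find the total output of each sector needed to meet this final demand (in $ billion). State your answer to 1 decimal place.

I − A =
  [   0.70    -0.30    -0.10]
  [  -0.15     0.65     0.00]
  [  -0.10    -0.05     0.60]
Cofactors of I−A, C_ij = (−1)^(i+j)·(minor ij) (rows/columns in the sector order above):
  C_11 = (0.65)(0.60) − (0.00)(-0.05) = 0.3900
  C_12 = −[(-0.15)(0.60) − (0.00)(-0.10)] = 0.0900
  C_13 = (-0.15)(-0.05) − (0.65)(-0.10) = 0.0725
  C_21 = −[(-0.30)(0.60) − (-0.10)(-0.05)] = 0.1850
  C_22 = (0.70)(0.60) − (-0.10)(-0.10) = 0.4100
  C_23 = −[(0.70)(-0.05) − (-0.30)(-0.10)] = 0.0650
  C_31 = (-0.30)(0.00) − (-0.10)(0.65) = 0.0650
  C_32 = −[(0.70)(0.00) − (-0.10)(-0.15)] = 0.0150
  C_33 = (0.70)(0.65) − (-0.30)(-0.15) = 0.4100
det(I−A) = Σ_j (I−A)_1j·C_1j = (0.70)(0.3900) + (-0.30)(0.0900) + (-0.10)(0.0725) = 0.23875
adj(I−A) = Cᵀ =
  [ 0.3900   0.1850   0.0650]
  [ 0.0900   0.4100   0.0150]
  [ 0.0725   0.0650   0.4100]
(I − A)⁻¹ = adj(I−A) / det(I−A) ≈
  [   1.6335     0.7749     0.2723]
  [   0.3770     1.7173     0.0628]
  [   0.3037     0.2723     1.7173]
x = (I − A)⁻¹ d = adj(I−A)·d / det(I−A), with det(I−A) = 0.23875:
  x_1 = (0.3900·200 + 0.1850·240 + 0.0650·200) / 0.23875 = 135.40 / 0.23875 ≈ 567.1
  x_2 = (0.0900·200 + 0.4100·240 + 0.0150·200) / 0.23875 = 119.40 / 0.23875 ≈ 500.1
  x_3 = (0.0725·200 + 0.0650·240 + 0.4100·200) / 0.23875 = 112.10 / 0.23875 ≈ 469.5

x_1 = 567.1, x_2 = 500.1, x_3 = 469.5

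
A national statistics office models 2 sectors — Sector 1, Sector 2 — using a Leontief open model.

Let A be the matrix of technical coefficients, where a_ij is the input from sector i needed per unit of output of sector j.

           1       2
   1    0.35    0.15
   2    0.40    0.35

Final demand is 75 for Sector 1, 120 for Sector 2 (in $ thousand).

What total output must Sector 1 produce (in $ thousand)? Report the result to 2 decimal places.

x_1 = 184.14

I − A =
  [   0.65    -0.15]
  [  -0.40     0.65]
det(I−A) = (0.65)(0.65) − (-0.15)(-0.40) = 0.3625
adj(I−A) = [[0.65, 0.15], [0.40, 0.65]]
(I − A)⁻¹ = adj(I−A) / det(I−A) ≈
  [   1.7931     0.4138]
  [   1.1034     1.7931]
x = (I − A)⁻¹ d = adj(I−A)·d / det(I−A), with det(I−A) = 0.3625:
  x_1 = (0.65·75 + 0.15·120) / 0.3625 = 66.75 / 0.3625 ≈ 184.14
  x_2 = (0.40·75 + 0.65·120) / 0.3625 = 108.00 / 0.3625 ≈ 297.93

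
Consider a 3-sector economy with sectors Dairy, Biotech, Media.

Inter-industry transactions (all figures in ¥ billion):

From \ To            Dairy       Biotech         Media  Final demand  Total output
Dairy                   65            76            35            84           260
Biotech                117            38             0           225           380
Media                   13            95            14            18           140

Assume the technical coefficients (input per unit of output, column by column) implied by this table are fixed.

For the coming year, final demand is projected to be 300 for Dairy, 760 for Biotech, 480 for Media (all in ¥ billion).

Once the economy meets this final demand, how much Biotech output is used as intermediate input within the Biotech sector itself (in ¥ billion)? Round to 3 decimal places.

Technical coefficients a_ij = z_ij / X_j:
  a_DD = 65/260 = 0.25, a_BD = 117/260 = 0.45, a_MD = 13/260 = 0.05
  a_DB = 76/380 = 0.20, a_BB = 38/380 = 0.10, a_MB = 95/380 = 0.25
  a_DM = 35/140 = 0.25, a_BM = 0/140 = 0.00, a_MM = 14/140 = 0.10
I − A =
  [   0.75    -0.20    -0.25]
  [  -0.45     0.90     0.00]
  [  -0.05    -0.25     0.90]
Cofactors of I−A, C_ij = (−1)^(i+j)·(minor ij) (rows/columns in the sector order above):
  C_11 = (0.90)(0.90) − (0.00)(-0.25) = 0.8100
  C_12 = −[(-0.45)(0.90) − (0.00)(-0.05)] = 0.4050
  C_13 = (-0.45)(-0.25) − (0.90)(-0.05) = 0.1575
  C_21 = −[(-0.20)(0.90) − (-0.25)(-0.25)] = 0.2425
  C_22 = (0.75)(0.90) − (-0.25)(-0.05) = 0.6625
  C_23 = −[(0.75)(-0.25) − (-0.20)(-0.05)] = 0.1975
  C_31 = (-0.20)(0.00) − (-0.25)(0.90) = 0.2250
  C_32 = −[(0.75)(0.00) − (-0.25)(-0.45)] = 0.1125
  C_33 = (0.75)(0.90) − (-0.20)(-0.45) = 0.5850
det(I−A) = Σ_j (I−A)_1j·C_1j = (0.75)(0.8100) + (-0.20)(0.4050) + (-0.25)(0.1575) = 0.487125
adj(I−A) = Cᵀ =
  [ 0.8100   0.2425   0.2250]
  [ 0.4050   0.6625   0.1125]
  [ 0.1575   0.1975   0.5850]
(I − A)⁻¹ = adj(I−A) / det(I−A) ≈
  [   1.6628     0.4978     0.4619]
  [   0.8314     1.3600     0.2309]
  [   0.3233     0.4054     1.2009]
First solve x = (I − A)⁻¹ d = adj(I−A)·d / det(I−A); in particular x_B = (0.4050·300 + 0.6625·760 + 0.1125·480) / 0.487125 = 679.00 / 0.487125 ≈ 1393.89274.
Intermediate flow from B to B: z_BB = a_BB · x_B = 0.10 × 679.00 / 0.487125 = 67.90 / 0.487125 ≈ 139.389.

z_BB = 139.389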